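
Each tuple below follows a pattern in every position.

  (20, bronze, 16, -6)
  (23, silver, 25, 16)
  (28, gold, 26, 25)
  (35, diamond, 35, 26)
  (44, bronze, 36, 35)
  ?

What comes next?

(55, silver, 45, 36)

First component: 20, 23, 28, 35, 44 → 55 (differences are 3, 5, 7, … (increasing by 2 each time)).
Rank: repeats bronze → silver → gold → diamond, so bronze, silver, gold, diamond, bronze → silver.
Third component: alternating steps +9, +1, +9, +1, …, so 16, 25, 26, 35, 36 → 45.
Fourth component goes -6, 16, 25, 26, 35 → 36 (always the previous value of the third component).
Combining the parts gives (55, silver, 45, 36).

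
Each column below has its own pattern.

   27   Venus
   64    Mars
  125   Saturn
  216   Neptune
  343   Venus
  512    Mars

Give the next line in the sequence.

For the first component, perfect cubes: 3³, 4³, 5³, …: 27, 64, 125, 216, 343, 512 → 729.
Planet — repeats Venus → Mars → Saturn → Neptune: Venus, Mars, Saturn, Neptune, Venus, Mars → Saturn.
Putting it together: 729  Saturn.

729  Saturn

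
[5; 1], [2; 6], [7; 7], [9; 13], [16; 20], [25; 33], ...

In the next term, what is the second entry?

For the second entry, each term is the sum of the two before it: 1, 6, 7, 13, 20, 33 → 53.

53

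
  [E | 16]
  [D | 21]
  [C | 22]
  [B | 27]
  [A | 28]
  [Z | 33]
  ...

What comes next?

[Y | 34]

Letter goes E, D, C, B, A, Z → Y (letters move back 1 place in the alphabet, wrapping A→Z).
Second component: 16, 21, 22, 27, 28, 33 → 34 (alternating steps +5, +1, +5, +1, …).
Combining the parts gives [Y | 34].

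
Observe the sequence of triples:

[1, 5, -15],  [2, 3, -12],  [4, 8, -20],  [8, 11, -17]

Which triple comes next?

First value — ×2 each step: 1, 2, 4, 8 → 16.
Second value: each term is the sum of the two before it; 5, 3, 8, 11 → 19.
Third value goes -15, -12, -20, -17 → -25 (alternating steps +3, −8, +3, −8, …).
Putting it together: [16, 19, -25].

[16, 19, -25]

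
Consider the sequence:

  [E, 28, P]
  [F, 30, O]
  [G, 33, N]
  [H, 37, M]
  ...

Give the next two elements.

[I, 42, L], [J, 48, K]

First letter: letters move forward 1 place in the alphabet, so E, F, G, H → I → J.
Second coordinate — differences are 2, 3, 4, … (increasing by 1 each time): 28, 30, 33, 37 → 42 → 48.
For the second letter, letters move back 1 place in the alphabet: P, O, N, M → L → K.
So the next two elements are [I, 42, L] and [J, 48, K].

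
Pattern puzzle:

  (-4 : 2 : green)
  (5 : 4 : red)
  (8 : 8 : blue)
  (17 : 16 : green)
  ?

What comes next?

(20 : 32 : red)

First component: alternating steps +9, +3, +9, +3, …, so -4, 5, 8, 17 → 20.
Second component: ×2 each step, so 2, 4, 8, 16 → 32.
Colour — repeats green → red → blue: green, red, blue, green → red.
Putting it together: (20 : 32 : red).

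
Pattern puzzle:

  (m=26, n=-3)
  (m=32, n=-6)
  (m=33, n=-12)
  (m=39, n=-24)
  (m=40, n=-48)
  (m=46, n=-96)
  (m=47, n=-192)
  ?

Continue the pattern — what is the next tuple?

(m=53, n=-384)

M — alternating steps +6, +1, +6, +1, …: 26, 32, 33, 39, 40, 46, 47 → 53.
N: ×2 each step; -3, -6, -12, -24, -48, -96, -192 → -384.
So the next tuple is (m=53, n=-384).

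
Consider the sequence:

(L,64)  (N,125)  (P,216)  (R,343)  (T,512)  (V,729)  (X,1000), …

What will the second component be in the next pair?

Letter: letters move forward 2 places in the alphabet; L, N, P, R, T, V, X → Z.
For the second component, perfect cubes: 4³, 5³, 6³, …: 64, 125, 216, 343, 512, 729, 1000 → 1331.

1331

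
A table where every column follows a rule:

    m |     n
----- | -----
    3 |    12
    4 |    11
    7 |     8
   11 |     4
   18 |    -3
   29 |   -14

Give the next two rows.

47  -32; 76  -61

Column m: 3, 4, 7, 11, 18, 29 → 47 → 76 (each term is the sum of the two before it).
For the column n, together with the column m always sums to 15: 12, 11, 8, 4, -3, -14 → -32 → -61.
So the next two rows are 47  -32 and 76  -61.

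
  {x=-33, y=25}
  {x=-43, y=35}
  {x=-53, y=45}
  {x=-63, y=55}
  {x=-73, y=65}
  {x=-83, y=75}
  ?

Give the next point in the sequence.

{x=-93, y=85}

X: −10 each step, so -33, -43, -53, -63, -73, -83 → -93.
Y: together with the x always sums to -8; 25, 35, 45, 55, 65, 75 → 85.
Putting it together: {x=-93, y=85}.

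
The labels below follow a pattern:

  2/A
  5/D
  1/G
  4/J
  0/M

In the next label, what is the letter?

Letter: letters move forward 3 places in the alphabet, so A, D, G, J, M → P.

P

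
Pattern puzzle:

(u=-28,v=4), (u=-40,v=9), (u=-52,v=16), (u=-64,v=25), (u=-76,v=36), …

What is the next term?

(u=-88,v=49)

U goes -28, -40, -52, -64, -76 → -88 (−12 each step).
V goes 4, 9, 16, 25, 36 → 49 (perfect squares: 2², 3², 4², …).
Putting it together: (u=-88,v=49).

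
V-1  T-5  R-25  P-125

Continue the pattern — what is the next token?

Letter goes V, T, R, P → N (letters move back 2 places in the alphabet).
Second component: ×5 each step, so 1, 5, 25, 125 → 625.
Putting it together: N-625.

N-625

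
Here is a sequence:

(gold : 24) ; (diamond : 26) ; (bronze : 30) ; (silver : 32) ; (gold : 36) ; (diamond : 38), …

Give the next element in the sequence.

Rank goes gold, diamond, bronze, silver, gold, diamond → bronze (repeats gold → diamond → bronze → silver).
Second slot — alternating steps +2, +4, +2, +4, …: 24, 26, 30, 32, 36, 38 → 42.
So the next element is (bronze : 42).

(bronze : 42)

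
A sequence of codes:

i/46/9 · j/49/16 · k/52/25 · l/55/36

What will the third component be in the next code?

Third component: perfect squares: 3², 4², 5², …; 9, 16, 25, 36 → 49.

49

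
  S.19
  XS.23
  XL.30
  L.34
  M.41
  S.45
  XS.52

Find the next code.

Size — repeats S → XS → XL → L → M: S, XS, XL, L, M, S, XS → XL.
For the second component, alternating steps +4, +7, +4, +7, …: 19, 23, 30, 34, 41, 45, 52 → 56.
So the next code is XL.56.

XL.56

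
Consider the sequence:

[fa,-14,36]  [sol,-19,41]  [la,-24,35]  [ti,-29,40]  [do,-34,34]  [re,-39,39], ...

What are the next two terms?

[mi,-44,33], [fa,-49,38]

Note: runs through the solfège scale do→ti, so fa, sol, la, ti, do, re → mi → fa.
Second value: -14, -19, -24, -29, -34, -39 → -44 → -49 (−5 each step).
Third value: alternating steps +5, −6, +5, −6, …, so 36, 41, 35, 40, 34, 39 → 33 → 38.
So the next two terms are [mi,-44,33] and [fa,-49,38].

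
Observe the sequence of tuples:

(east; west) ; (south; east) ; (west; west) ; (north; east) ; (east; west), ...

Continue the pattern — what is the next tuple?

First direction — repeats east → south → west → north: east, south, west, north, east → south.
Second direction: alternates west ↔ east, so west, east, west, east, west → east.
Combining the parts gives (south; east).

(south; east)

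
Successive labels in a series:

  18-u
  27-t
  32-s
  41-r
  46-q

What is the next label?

55-p

First component: alternating steps +9, +5, +9, +5, …; 18, 27, 32, 41, 46 → 55.
Letter: u, t, s, r, q → p (letters move back 1 place in the alphabet).
So the next label is 55-p.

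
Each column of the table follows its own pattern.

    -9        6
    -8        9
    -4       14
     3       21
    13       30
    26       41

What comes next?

42  54

First component: differences are 1, 4, 7, … (increasing by 3 each time); -9, -8, -4, 3, 13, 26 → 42.
Second component — differences are 3, 5, 7, … (increasing by 2 each time): 6, 9, 14, 21, 30, 41 → 54.
Putting it together: 42  54.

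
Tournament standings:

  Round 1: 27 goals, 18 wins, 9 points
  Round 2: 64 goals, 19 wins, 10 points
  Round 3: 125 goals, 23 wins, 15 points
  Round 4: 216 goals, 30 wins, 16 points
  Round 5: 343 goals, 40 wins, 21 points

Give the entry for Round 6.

512 goals, 53 wins, 22 points

Goals: perfect cubes: 3³, 4³, 5³, …; 27, 64, 125, 216, 343 → 512.
Wins — differences are 1, 4, 7, … (increasing by 3 each time): 18, 19, 23, 30, 40 → 53.
Points: 9, 10, 15, 16, 21 → 22 (alternating steps +1, +5, +1, +5, …).
Combining the parts gives 512 goals, 53 wins, 22 points.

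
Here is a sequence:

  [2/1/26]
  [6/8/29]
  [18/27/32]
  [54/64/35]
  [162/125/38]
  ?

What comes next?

[486/216/41]

First coordinate goes 2, 6, 18, 54, 162 → 486 (×3 each step).
Second coordinate: perfect cubes: 1³, 2³, 3³, …; 1, 8, 27, 64, 125 → 216.
For the third coordinate, +3 each step: 26, 29, 32, 35, 38 → 41.
Combining the parts gives [486/216/41].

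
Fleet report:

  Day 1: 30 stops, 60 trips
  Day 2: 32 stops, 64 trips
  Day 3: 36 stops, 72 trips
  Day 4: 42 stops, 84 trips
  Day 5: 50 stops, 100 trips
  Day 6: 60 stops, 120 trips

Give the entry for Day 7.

Stops: 30, 32, 36, 42, 50, 60 → 72 (differences are 2, 4, 6, … (increasing by 2 each time)).
Trips: always 2 × the stops, so 60, 64, 72, 84, 100, 120 → 144.
Putting it together: 72 stops, 144 trips.

72 stops, 144 trips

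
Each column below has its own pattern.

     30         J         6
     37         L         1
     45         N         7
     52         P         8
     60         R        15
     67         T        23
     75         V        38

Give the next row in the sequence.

82  X  61

First component: 30, 37, 45, 52, 60, 67, 75 → 82 (alternating steps +7, +8, +7, +8, …).
Letter: letters move forward 2 places in the alphabet; J, L, N, P, R, T, V → X.
For the third component, each term is the sum of the two before it: 6, 1, 7, 8, 15, 23, 38 → 61.
So the next row is 82  X  61.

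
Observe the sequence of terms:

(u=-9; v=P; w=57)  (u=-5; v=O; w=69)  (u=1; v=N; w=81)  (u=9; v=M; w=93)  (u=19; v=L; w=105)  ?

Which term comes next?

(u=31; v=K; w=117)

U: differences are 4, 6, 8, … (increasing by 2 each time), so -9, -5, 1, 9, 19 → 31.
For the v, letters move back 1 place in the alphabet: P, O, N, M, L → K.
W goes 57, 69, 81, 93, 105 → 117 (+12 each step).
So the next term is (u=31; v=K; w=117).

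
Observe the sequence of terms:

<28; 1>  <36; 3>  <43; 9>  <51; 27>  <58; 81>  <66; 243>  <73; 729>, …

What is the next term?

First value: alternating steps +8, +7, +8, +7, …, so 28, 36, 43, 51, 58, 66, 73 → 81.
Second value goes 1, 3, 9, 27, 81, 243, 729 → 2187 (×3 each step).
Putting it together: <81; 2187>.

<81; 2187>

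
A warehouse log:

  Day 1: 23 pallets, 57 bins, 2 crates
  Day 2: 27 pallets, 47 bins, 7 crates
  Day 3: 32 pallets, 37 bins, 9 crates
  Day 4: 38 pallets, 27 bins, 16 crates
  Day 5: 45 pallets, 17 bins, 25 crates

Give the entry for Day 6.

Pallets goes 23, 27, 32, 38, 45 → 53 (differences are 4, 5, 6, … (increasing by 1 each time)).
Bins: −10 each step; 57, 47, 37, 27, 17 → 7.
Crates: each term is the sum of the two before it; 2, 7, 9, 16, 25 → 41.
Combining the parts gives 53 pallets, 7 bins, 41 crates.

53 pallets, 7 bins, 41 crates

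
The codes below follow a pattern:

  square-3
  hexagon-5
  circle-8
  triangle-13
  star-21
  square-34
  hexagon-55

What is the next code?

circle-89

Shape: square, hexagon, circle, triangle, star, square, hexagon → circle (repeats square → hexagon → circle → triangle → star).
Second component: each term is the sum of the two before it, so 3, 5, 8, 13, 21, 34, 55 → 89.
So the next code is circle-89.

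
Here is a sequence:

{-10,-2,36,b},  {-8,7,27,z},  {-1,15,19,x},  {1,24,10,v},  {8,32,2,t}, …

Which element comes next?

First value: alternating steps +2, +7, +2, +7, …; -10, -8, -1, 1, 8 → 10.
Second value: alternating steps +9, +8, +9, +8, …, so -2, 7, 15, 24, 32 → 41.
Third value: 36, 27, 19, 10, 2 → -7 (together with the second value always sums to 34).
Letter — letters move back 2 places in the alphabet, wrapping A→Z: b, z, x, v, t → r.
So the next element is {10,41,-7,r}.

{10,41,-7,r}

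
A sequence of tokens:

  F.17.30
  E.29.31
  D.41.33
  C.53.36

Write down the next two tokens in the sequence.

B.65.40, A.77.45

Letter goes F, E, D, C → B → A (letters move back 1 place in the alphabet).
Second component: +12 each step; 17, 29, 41, 53 → 65 → 77.
Third component: differences are 1, 2, 3, … (increasing by 1 each time), so 30, 31, 33, 36 → 40 → 45.
Putting the parts together: B.65.40 and then A.77.45.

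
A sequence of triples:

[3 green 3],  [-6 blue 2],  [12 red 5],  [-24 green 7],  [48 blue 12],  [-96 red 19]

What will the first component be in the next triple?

First component — ×(-2) each step: 3, -6, 12, -24, 48, -96 → 192.
Colour — repeats green → blue → red: green, blue, red, green, blue, red → green.
Third component: each term is the sum of the two before it, so 3, 2, 5, 7, 12, 19 → 31.

192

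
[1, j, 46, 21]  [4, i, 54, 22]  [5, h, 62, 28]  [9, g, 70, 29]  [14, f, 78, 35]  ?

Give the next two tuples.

First value — each term is the sum of the two before it: 1, 4, 5, 9, 14 → 23 → 37.
For the letter, letters move back 1 place in the alphabet: j, i, h, g, f → e → d.
Third value: +8 each step, so 46, 54, 62, 70, 78 → 86 → 94.
Fourth value: 21, 22, 28, 29, 35 → 36 → 42 (alternating steps +1, +6, +1, +6, …).
So the next two tuples are [23, e, 86, 36] and [37, d, 94, 42].

[23, e, 86, 36], [37, d, 94, 42]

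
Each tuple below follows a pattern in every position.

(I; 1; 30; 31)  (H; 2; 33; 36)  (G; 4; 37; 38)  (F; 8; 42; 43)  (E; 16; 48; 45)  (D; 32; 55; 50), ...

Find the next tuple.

Letter — letters move back 1 place in the alphabet: I, H, G, F, E, D → C.
Second component: ×2 each step; 1, 2, 4, 8, 16, 32 → 64.
Third component: 30, 33, 37, 42, 48, 55 → 63 (differences are 3, 4, 5, … (increasing by 1 each time)).
Fourth component goes 31, 36, 38, 43, 45, 50 → 52 (alternating steps +5, +2, +5, +2, …).
So the next tuple is (C; 64; 63; 52).

(C; 64; 63; 52)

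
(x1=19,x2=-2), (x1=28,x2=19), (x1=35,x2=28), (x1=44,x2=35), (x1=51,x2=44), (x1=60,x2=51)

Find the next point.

(x1=67,x2=60)

X1 goes 19, 28, 35, 44, 51, 60 → 67 (alternating steps +9, +7, +9, +7, …).
X2: -2, 19, 28, 35, 44, 51 → 60 (always the previous value of the x1).
So the next point is (x1=67,x2=60).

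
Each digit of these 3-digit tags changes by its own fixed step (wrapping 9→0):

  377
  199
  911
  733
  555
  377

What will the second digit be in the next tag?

Second digit — +2 each step, mod 10: 7, 9, 1, 3, 5, 7 → 9.

9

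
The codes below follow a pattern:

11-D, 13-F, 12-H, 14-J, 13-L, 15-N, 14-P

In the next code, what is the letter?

R

First component goes 11, 13, 12, 14, 13, 15, 14 → 16 (alternating steps +2, −1, +2, −1, …).
Letter — letters move forward 2 places in the alphabet: D, F, H, J, L, N, P → R.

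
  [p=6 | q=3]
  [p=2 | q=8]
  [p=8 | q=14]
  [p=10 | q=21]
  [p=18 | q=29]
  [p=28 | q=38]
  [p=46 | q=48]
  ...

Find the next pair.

[p=74 | q=59]

P goes 6, 2, 8, 10, 18, 28, 46 → 74 (each term is the sum of the two before it).
Q goes 3, 8, 14, 21, 29, 38, 48 → 59 (differences are 5, 6, 7, … (increasing by 1 each time)).
So the next pair is [p=74 | q=59].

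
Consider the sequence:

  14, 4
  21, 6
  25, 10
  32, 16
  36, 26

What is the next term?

43, 42

First component: 14, 21, 25, 32, 36 → 43 (alternating steps +7, +4, +7, +4, …).
For the second component, each term is the sum of the two before it: 4, 6, 10, 16, 26 → 42.
Putting it together: 43, 42.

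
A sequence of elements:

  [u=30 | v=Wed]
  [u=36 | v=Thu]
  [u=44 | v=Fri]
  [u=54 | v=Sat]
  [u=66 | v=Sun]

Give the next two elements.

[u=80 | v=Mon], [u=96 | v=Tue]

U: differences are 6, 8, 10, … (increasing by 2 each time), so 30, 36, 44, 54, 66 → 80 → 96.
V: runs through the weekdays Mon→Sun, so Wed, Thu, Fri, Sat, Sun → Mon → Tue.
Putting the parts together: [u=80 | v=Mon] and then [u=96 | v=Tue].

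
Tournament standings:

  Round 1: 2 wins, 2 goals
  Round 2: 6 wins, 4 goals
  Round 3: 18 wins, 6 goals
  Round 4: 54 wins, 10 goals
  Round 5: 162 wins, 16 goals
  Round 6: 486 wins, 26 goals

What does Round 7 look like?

1458 wins, 42 goals

Wins: ×3 each step; 2, 6, 18, 54, 162, 486 → 1458.
Goals: 2, 4, 6, 10, 16, 26 → 42 (each term is the sum of the two before it).
Putting it together: 1458 wins, 42 goals.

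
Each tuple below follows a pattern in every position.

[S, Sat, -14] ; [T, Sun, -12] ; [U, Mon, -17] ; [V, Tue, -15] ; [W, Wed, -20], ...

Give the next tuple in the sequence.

Letter: S, T, U, V, W → X (letters move forward 1 place in the alphabet).
Day: Sat, Sun, Mon, Tue, Wed → Thu (runs through the weekdays Mon→Sun).
Third component — alternating steps +2, −5, +2, −5, …: -14, -12, -17, -15, -20 → -18.
Combining the parts gives [X, Thu, -18].

[X, Thu, -18]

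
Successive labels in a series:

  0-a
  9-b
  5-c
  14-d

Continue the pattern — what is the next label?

First component goes 0, 9, 5, 14 → 10 (alternating steps +9, −4, +9, −4, …).
Letter: letters move forward 1 place in the alphabet; a, b, c, d → e.
Combining the parts gives 10-e.

10-e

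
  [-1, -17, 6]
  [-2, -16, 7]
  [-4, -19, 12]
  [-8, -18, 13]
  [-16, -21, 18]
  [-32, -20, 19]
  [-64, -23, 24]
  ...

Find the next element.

[-128, -22, 25]

First slot: ×2 each step, so -1, -2, -4, -8, -16, -32, -64 → -128.
Second slot: alternating steps +1, −3, +1, −3, …; -17, -16, -19, -18, -21, -20, -23 → -22.
Third slot: 6, 7, 12, 13, 18, 19, 24 → 25 (alternating steps +1, +5, +1, +5, …).
Putting it together: [-128, -22, 25].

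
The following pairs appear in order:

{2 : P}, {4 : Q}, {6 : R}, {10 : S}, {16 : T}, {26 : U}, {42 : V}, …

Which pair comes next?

{68 : W}

First part: each term is the sum of the two before it; 2, 4, 6, 10, 16, 26, 42 → 68.
Letter — letters move forward 1 place in the alphabet: P, Q, R, S, T, U, V → W.
Combining the parts gives {68 : W}.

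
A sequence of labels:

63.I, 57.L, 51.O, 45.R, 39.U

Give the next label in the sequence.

33.X

First component goes 63, 57, 51, 45, 39 → 33 (−6 each step).
Letter: letters move forward 3 places in the alphabet; I, L, O, R, U → X.
So the next label is 33.X.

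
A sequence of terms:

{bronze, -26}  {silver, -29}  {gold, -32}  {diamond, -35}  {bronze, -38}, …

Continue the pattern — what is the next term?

Rank: bronze, silver, gold, diamond, bronze → silver (repeats bronze → silver → gold → diamond).
Second entry: −3 each step, so -26, -29, -32, -35, -38 → -41.
So the next term is {silver, -41}.

{silver, -41}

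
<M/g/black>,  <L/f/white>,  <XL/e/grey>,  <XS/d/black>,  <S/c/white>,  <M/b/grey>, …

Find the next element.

Size goes M, L, XL, XS, S, M → L (repeats M → L → XL → XS → S).
Letter: letters move back 1 place in the alphabet, so g, f, e, d, c, b → a.
For the shade, repeats black → white → grey: black, white, grey, black, white, grey → black.
Putting it together: <L/a/black>.

<L/a/black>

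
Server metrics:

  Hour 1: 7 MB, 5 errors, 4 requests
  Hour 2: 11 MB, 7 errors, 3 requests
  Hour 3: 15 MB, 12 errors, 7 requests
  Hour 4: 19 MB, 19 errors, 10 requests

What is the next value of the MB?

For the MB, +4 each step: 7, 11, 15, 19 → 23.

23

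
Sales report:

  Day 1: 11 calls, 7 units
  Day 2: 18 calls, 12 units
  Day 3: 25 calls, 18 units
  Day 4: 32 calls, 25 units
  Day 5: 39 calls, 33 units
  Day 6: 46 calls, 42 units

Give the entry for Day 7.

Calls — +7 each step: 11, 18, 25, 32, 39, 46 → 53.
Units: 7, 12, 18, 25, 33, 42 → 52 (differences are 5, 6, 7, … (increasing by 1 each time)).
Combining the parts gives 53 calls, 52 units.

53 calls, 52 units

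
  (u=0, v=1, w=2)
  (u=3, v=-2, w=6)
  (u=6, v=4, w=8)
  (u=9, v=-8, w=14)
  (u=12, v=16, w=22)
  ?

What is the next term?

U: +3 each step, so 0, 3, 6, 9, 12 → 15.
For the v, ×(-2) each step: 1, -2, 4, -8, 16 → -32.
W goes 2, 6, 8, 14, 22 → 36 (each term is the sum of the two before it).
Combining the parts gives (u=15, v=-32, w=36).

(u=15, v=-32, w=36)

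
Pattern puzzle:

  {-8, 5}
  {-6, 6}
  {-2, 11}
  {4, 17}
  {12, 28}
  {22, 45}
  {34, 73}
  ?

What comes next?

For the first value, differences are 2, 4, 6, … (increasing by 2 each time): -8, -6, -2, 4, 12, 22, 34 → 48.
For the second value, each term is the sum of the two before it: 5, 6, 11, 17, 28, 45, 73 → 118.
Combining the parts gives {48, 118}.

{48, 118}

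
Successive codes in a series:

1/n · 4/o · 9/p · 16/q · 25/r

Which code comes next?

First component goes 1, 4, 9, 16, 25 → 36 (perfect squares: 1², 2², 3², …).
For the letter, letters move forward 1 place in the alphabet: n, o, p, q, r → s.
Putting it together: 36/s.

36/s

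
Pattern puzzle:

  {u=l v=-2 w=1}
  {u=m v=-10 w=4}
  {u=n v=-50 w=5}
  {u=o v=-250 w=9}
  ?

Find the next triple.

{u=p v=-1250 w=14}

U goes l, m, n, o → p (letters move forward 1 place in the alphabet).
V — ×5 each step: -2, -10, -50, -250 → -1250.
W: each term is the sum of the two before it; 1, 4, 5, 9 → 14.
Putting it together: {u=p v=-1250 w=14}.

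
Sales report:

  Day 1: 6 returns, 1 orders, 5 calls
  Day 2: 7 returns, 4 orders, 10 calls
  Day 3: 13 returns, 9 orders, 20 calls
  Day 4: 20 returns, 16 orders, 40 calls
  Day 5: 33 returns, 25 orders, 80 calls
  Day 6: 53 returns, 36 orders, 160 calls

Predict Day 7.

86 returns, 49 orders, 320 calls

Returns goes 6, 7, 13, 20, 33, 53 → 86 (each term is the sum of the two before it).
For the orders, perfect squares: 1², 2², 3², …: 1, 4, 9, 16, 25, 36 → 49.
Calls: ×2 each step; 5, 10, 20, 40, 80, 160 → 320.
Putting it together: 86 returns, 49 orders, 320 calls.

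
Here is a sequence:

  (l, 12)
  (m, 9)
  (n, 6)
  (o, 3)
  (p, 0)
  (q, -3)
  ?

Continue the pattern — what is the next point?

Letter: letters move forward 1 place in the alphabet; l, m, n, o, p, q → r.
Second value: −3 each step, so 12, 9, 6, 3, 0, -3 → -6.
Putting it together: (r, -6).

(r, -6)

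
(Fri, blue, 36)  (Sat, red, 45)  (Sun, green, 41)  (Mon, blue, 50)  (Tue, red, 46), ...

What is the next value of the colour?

Colour: repeats blue → red → green, so blue, red, green, blue, red → green.

green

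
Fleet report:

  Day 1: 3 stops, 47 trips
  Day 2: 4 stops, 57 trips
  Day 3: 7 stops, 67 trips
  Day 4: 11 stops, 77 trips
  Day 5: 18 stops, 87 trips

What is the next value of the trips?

Trips — +10 each step: 47, 57, 67, 77, 87 → 97.

97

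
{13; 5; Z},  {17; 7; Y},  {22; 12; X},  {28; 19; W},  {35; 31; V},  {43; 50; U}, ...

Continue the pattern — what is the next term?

{52; 81; T}

For the first slot, differences are 4, 5, 6, … (increasing by 1 each time): 13, 17, 22, 28, 35, 43 → 52.
Second slot goes 5, 7, 12, 19, 31, 50 → 81 (each term is the sum of the two before it).
For the letter, letters move back 1 place in the alphabet: Z, Y, X, W, V, U → T.
Putting it together: {52; 81; T}.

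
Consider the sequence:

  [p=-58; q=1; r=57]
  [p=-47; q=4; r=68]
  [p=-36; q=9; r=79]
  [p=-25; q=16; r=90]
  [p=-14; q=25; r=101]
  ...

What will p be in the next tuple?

P — +11 each step: -58, -47, -36, -25, -14 → -3.

-3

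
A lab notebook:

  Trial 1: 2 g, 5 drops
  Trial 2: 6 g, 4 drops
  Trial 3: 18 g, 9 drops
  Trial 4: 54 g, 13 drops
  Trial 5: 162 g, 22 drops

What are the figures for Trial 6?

G goes 2, 6, 18, 54, 162 → 486 (×3 each step).
For the drops, each term is the sum of the two before it: 5, 4, 9, 13, 22 → 35.
Putting it together: 486 g, 35 drops.

486 g, 35 drops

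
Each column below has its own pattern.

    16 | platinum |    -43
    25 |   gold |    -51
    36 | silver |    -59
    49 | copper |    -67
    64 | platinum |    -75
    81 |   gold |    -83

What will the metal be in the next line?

silver

First component: perfect squares: 4², 5², 6², …, so 16, 25, 36, 49, 64, 81 → 100.
Metal — repeats platinum → gold → silver → copper: platinum, gold, silver, copper, platinum, gold → silver.
Third component: −8 each step, so -43, -51, -59, -67, -75, -83 → -91.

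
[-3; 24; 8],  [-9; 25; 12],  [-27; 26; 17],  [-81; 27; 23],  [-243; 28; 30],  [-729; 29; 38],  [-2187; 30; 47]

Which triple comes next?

[-6561; 31; 57]

First component: -3, -9, -27, -81, -243, -729, -2187 → -6561 (×3 each step).
Second component: +1 each step, so 24, 25, 26, 27, 28, 29, 30 → 31.
Third component: differences are 4, 5, 6, … (increasing by 1 each time); 8, 12, 17, 23, 30, 38, 47 → 57.
So the next triple is [-6561; 31; 57].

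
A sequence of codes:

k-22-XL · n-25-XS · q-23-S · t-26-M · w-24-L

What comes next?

Letter — letters move forward 3 places in the alphabet: k, n, q, t, w → z.
Second component: alternating steps +3, −2, +3, −2, …; 22, 25, 23, 26, 24 → 27.
Size goes XL, XS, S, M, L → XL (runs through clothing sizes XS→XL).
So the next code is z-27-XL.

z-27-XL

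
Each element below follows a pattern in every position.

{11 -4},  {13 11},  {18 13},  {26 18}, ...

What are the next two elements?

First entry: 11, 13, 18, 26 → 37 → 51 (differences are 2, 5, 8, … (increasing by 3 each time)).
Second entry: always the previous value of the first entry, so -4, 11, 13, 18 → 26 → 37.
So the next two elements are {37 26} and {51 37}.

{37 26}, {51 37}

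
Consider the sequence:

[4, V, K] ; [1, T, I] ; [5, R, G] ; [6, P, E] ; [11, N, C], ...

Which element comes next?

First entry: 4, 1, 5, 6, 11 → 17 (each term is the sum of the two before it).
For the first letter, letters move back 2 places in the alphabet: V, T, R, P, N → L.
Second letter goes K, I, G, E, C → A (letters move back 2 places in the alphabet).
So the next element is [17, L, A].

[17, L, A]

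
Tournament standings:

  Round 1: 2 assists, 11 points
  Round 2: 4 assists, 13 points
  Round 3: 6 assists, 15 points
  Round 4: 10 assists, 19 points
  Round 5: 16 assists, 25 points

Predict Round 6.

Assists — each term is the sum of the two before it: 2, 4, 6, 10, 16 → 26.
Points — always 9 more than the assists: 11, 13, 15, 19, 25 → 35.
Putting it together: 26 assists, 35 points.

26 assists, 35 points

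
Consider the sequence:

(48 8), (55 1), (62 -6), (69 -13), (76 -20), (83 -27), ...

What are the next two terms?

For the first component, +7 each step: 48, 55, 62, 69, 76, 83 → 90 → 97.
Second component: together with the first component always sums to 56, so 8, 1, -6, -13, -20, -27 → -34 → -41.
Putting the parts together: (90 -34) and then (97 -41).

(90 -34), (97 -41)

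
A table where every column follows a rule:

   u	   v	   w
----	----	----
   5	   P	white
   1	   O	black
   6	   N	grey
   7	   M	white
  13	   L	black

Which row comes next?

Column u — each term is the sum of the two before it: 5, 1, 6, 7, 13 → 20.
Column v goes P, O, N, M, L → K (letters move back 1 place in the alphabet).
Column w: white, black, grey, white, black → grey (repeats white → black → grey).
So the next row is 20  K  grey.

20  K  grey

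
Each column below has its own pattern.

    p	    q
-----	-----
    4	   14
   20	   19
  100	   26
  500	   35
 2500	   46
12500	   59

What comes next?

Column p goes 4, 20, 100, 500, 2500, 12500 → 62500 (×5 each step).
Column q: differences are 5, 7, 9, … (increasing by 2 each time); 14, 19, 26, 35, 46, 59 → 74.
So the next line is 62500  74.

62500  74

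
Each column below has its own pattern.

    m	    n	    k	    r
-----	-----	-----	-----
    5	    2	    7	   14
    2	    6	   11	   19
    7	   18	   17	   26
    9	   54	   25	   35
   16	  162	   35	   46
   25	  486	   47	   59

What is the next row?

41  1458  61  74

Column m: 5, 2, 7, 9, 16, 25 → 41 (each term is the sum of the two before it).
Column n — ×3 each step: 2, 6, 18, 54, 162, 486 → 1458.
Column k: 7, 11, 17, 25, 35, 47 → 61 (differences are 4, 6, 8, … (increasing by 2 each time)).
Column r goes 14, 19, 26, 35, 46, 59 → 74 (differences are 5, 7, 9, … (increasing by 2 each time)).
So the next row is 41  1458  61  74.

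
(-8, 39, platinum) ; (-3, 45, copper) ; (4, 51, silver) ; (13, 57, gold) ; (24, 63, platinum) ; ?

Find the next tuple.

(37, 69, copper)

First value — differences are 5, 7, 9, … (increasing by 2 each time): -8, -3, 4, 13, 24 → 37.
For the second value, +6 each step: 39, 45, 51, 57, 63 → 69.
Metal: platinum, copper, silver, gold, platinum → copper (repeats platinum → copper → silver → gold).
Putting it together: (37, 69, copper).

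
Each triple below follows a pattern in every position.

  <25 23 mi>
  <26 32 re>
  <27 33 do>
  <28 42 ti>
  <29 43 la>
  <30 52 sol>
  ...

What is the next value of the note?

For the first entry, +1 each step: 25, 26, 27, 28, 29, 30 → 31.
Second entry: alternating steps +9, +1, +9, +1, …, so 23, 32, 33, 42, 43, 52 → 53.
Note: runs backward through the solfège scale do→ti; mi, re, do, ti, la, sol → fa.

fa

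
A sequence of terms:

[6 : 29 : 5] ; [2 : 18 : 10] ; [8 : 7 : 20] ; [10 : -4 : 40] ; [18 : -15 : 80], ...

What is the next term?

First value: each term is the sum of the two before it, so 6, 2, 8, 10, 18 → 28.
Second value: −11 each step; 29, 18, 7, -4, -15 → -26.
Third value goes 5, 10, 20, 40, 80 → 160 (×2 each step).
Putting it together: [28 : -26 : 160].

[28 : -26 : 160]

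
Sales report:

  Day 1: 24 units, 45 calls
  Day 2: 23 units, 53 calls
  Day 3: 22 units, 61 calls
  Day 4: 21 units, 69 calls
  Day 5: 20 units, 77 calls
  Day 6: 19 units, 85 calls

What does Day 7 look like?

Units: −1 each step; 24, 23, 22, 21, 20, 19 → 18.
Calls — +8 each step: 45, 53, 61, 69, 77, 85 → 93.
So the next record is 18 units, 93 calls.

18 units, 93 calls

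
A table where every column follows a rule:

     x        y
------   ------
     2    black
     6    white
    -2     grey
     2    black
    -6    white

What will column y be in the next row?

Column x: alternating steps +4, −8, +4, −8, …; 2, 6, -2, 2, -6 → -2.
Column y: black, white, grey, black, white → grey (repeats black → white → grey).

grey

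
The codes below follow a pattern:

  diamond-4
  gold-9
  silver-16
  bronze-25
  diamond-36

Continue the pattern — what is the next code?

Rank: repeats diamond → gold → silver → bronze; diamond, gold, silver, bronze, diamond → gold.
For the second component, perfect squares: 2², 3², 4², …: 4, 9, 16, 25, 36 → 49.
Combining the parts gives gold-49.

gold-49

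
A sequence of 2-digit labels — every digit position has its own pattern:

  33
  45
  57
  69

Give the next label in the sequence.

First digit — +1 each step, mod 10: 3, 4, 5, 6 → 7.
Second digit: 3, 5, 7, 9 → 1 (+2 each step, mod 10).
So the next label is 71.

71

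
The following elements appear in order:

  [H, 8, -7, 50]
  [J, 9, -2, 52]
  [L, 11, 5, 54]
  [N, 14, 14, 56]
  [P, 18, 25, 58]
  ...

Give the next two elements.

Letter: letters move forward 2 places in the alphabet, so H, J, L, N, P → R → T.
For the second component, differences are 1, 2, 3, … (increasing by 1 each time): 8, 9, 11, 14, 18 → 23 → 29.
Third component: differences are 5, 7, 9, … (increasing by 2 each time), so -7, -2, 5, 14, 25 → 38 → 53.
Fourth component goes 50, 52, 54, 56, 58 → 60 → 62 (+2 each step).
Putting the parts together: [R, 23, 38, 60] and then [T, 29, 53, 62].

[R, 23, 38, 60], [T, 29, 53, 62]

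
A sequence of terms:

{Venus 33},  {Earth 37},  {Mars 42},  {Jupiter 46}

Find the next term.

{Saturn 51}

For the planet, runs through the planets Mercury→Neptune: Venus, Earth, Mars, Jupiter → Saturn.
Second slot: 33, 37, 42, 46 → 51 (alternating steps +4, +5, +4, +5, …).
Combining the parts gives {Saturn 51}.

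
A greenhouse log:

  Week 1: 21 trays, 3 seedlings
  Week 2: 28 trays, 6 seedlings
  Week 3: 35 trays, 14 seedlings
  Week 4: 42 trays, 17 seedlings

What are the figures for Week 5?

Trays: +7 each step, so 21, 28, 35, 42 → 49.
Seedlings: alternating steps +3, +8, +3, +8, …; 3, 6, 14, 17 → 25.
Putting it together: 49 trays, 25 seedlings.

49 trays, 25 seedlings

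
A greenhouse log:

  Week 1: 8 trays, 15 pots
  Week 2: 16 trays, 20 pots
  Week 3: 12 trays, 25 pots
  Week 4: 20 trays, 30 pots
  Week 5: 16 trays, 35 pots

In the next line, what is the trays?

24

Trays: alternating steps +8, −4, +8, −4, …; 8, 16, 12, 20, 16 → 24.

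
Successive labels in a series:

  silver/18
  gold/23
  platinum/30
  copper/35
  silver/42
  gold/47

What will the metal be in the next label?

Metal — repeats silver → gold → platinum → copper: silver, gold, platinum, copper, silver, gold → platinum.
Second component goes 18, 23, 30, 35, 42, 47 → 54 (alternating steps +5, +7, +5, +7, …).

platinum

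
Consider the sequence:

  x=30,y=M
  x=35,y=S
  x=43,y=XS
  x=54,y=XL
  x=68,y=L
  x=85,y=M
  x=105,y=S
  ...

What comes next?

x=128,y=XS

X goes 30, 35, 43, 54, 68, 85, 105 → 128 (differences are 5, 8, 11, … (increasing by 3 each time)).
Y — repeats M → S → XS → XL → L: M, S, XS, XL, L, M, S → XS.
Putting it together: x=128,y=XS.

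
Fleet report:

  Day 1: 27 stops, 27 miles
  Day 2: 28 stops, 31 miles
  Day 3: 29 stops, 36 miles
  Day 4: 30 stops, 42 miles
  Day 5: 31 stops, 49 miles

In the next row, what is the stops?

32

Stops goes 27, 28, 29, 30, 31 → 32 (+1 each step).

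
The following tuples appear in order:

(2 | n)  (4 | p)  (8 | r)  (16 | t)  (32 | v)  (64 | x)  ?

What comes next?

(128 | z)

For the first component, ×2 each step: 2, 4, 8, 16, 32, 64 → 128.
Letter: letters move forward 2 places in the alphabet, so n, p, r, t, v, x → z.
So the next tuple is (128 | z).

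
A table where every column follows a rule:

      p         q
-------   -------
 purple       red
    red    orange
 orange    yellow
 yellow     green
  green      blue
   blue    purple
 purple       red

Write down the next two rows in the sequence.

red  orange; orange  yellow

Column p: purple, red, orange, yellow, green, blue, purple → red → orange (repeats purple → red → orange → yellow → green → blue).
For the column q, repeats red → orange → yellow → green → blue → purple: red, orange, yellow, green, blue, purple, red → orange → yellow.
Putting the parts together: red  orange and then orange  yellow.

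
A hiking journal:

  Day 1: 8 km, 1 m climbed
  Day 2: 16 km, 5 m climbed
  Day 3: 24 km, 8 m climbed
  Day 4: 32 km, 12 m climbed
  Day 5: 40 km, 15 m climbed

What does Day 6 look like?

For the km, +8 each step: 8, 16, 24, 32, 40 → 48.
M climbed: alternating steps +4, +3, +4, +3, …, so 1, 5, 8, 12, 15 → 19.
Combining the parts gives 48 km, 19 m climbed.

48 km, 19 m climbed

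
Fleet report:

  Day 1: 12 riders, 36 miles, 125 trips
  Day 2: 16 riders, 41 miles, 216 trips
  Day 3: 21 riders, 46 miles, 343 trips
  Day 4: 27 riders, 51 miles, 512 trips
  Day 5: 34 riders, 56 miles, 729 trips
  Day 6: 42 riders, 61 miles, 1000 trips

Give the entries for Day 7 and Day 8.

Riders: 12, 16, 21, 27, 34, 42 → 51 → 61 (differences are 4, 5, 6, … (increasing by 1 each time)).
For the miles, +5 each step: 36, 41, 46, 51, 56, 61 → 66 → 71.
Trips: perfect cubes: 5³, 6³, 7³, …; 125, 216, 343, 512, 729, 1000 → 1331 → 1728.
So the next two records are 51 riders, 66 miles, 1331 trips and 61 riders, 71 miles, 1728 trips.

51 riders, 66 miles, 1331 trips; 61 riders, 71 miles, 1728 trips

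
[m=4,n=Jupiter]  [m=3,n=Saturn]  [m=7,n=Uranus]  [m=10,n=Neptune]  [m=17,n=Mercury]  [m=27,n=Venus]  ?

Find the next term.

M: 4, 3, 7, 10, 17, 27 → 44 (each term is the sum of the two before it).
N: runs through the planets Mercury→Neptune, so Jupiter, Saturn, Uranus, Neptune, Mercury, Venus → Earth.
So the next term is [m=44,n=Earth].

[m=44,n=Earth]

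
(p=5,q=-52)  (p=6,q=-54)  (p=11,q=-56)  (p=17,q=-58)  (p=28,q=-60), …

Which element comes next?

P: each term is the sum of the two before it, so 5, 6, 11, 17, 28 → 45.
Q goes -52, -54, -56, -58, -60 → -62 (−2 each step).
Putting it together: (p=45,q=-62).

(p=45,q=-62)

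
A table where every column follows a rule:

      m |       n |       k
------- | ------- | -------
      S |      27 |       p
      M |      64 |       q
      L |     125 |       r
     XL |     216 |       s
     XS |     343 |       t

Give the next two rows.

S  512  u; M  729  v

Column m: runs through clothing sizes XS→XL; S, M, L, XL, XS → S → M.
Column n: perfect cubes: 3³, 4³, 5³, …, so 27, 64, 125, 216, 343 → 512 → 729.
Column k goes p, q, r, s, t → u → v (letters move forward 1 place in the alphabet).
Putting the parts together: S  512  u and then M  729  v.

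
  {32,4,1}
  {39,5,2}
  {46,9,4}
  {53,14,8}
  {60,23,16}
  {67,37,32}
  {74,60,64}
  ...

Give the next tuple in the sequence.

{81,97,128}

First entry: 32, 39, 46, 53, 60, 67, 74 → 81 (+7 each step).
Second entry: each term is the sum of the two before it, so 4, 5, 9, 14, 23, 37, 60 → 97.
Third entry: ×2 each step, so 1, 2, 4, 8, 16, 32, 64 → 128.
Putting it together: {81,97,128}.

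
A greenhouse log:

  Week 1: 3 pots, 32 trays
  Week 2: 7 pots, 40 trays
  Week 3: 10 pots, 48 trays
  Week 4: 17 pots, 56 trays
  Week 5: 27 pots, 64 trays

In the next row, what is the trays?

Trays: +8 each step, so 32, 40, 48, 56, 64 → 72.

72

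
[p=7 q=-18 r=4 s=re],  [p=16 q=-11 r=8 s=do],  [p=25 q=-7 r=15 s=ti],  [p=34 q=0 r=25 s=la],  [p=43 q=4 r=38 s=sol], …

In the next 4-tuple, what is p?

52

P: +9 each step; 7, 16, 25, 34, 43 → 52.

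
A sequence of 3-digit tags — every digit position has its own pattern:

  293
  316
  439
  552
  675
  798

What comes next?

First digit: +1 each step, mod 10, so 2, 3, 4, 5, 6, 7 → 8.
Second digit: 9, 1, 3, 5, 7, 9 → 1 (+2 each step, mod 10).
Third digit goes 3, 6, 9, 2, 5, 8 → 1 (+3 each step, mod 10).
So the next tag is 811.

811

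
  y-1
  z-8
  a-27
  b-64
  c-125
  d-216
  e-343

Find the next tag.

Letter goes y, z, a, b, c, d, e → f (letters move forward 1 place in the alphabet, wrapping Z→A).
Second component goes 1, 8, 27, 64, 125, 216, 343 → 512 (perfect cubes: 1³, 2³, 3³, …).
So the next tag is f-512.

f-512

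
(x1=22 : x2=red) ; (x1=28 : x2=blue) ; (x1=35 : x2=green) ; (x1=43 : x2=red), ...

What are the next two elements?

X1: differences are 6, 7, 8, … (increasing by 1 each time); 22, 28, 35, 43 → 52 → 62.
X2: repeats red → blue → green; red, blue, green, red → blue → green.
So the next two elements are (x1=52 : x2=blue) and (x1=62 : x2=green).

(x1=52 : x2=blue), (x1=62 : x2=green)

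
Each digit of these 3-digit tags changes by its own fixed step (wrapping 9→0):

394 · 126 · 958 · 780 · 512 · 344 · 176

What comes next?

908

First digit — −2 each step, mod 10: 3, 1, 9, 7, 5, 3, 1 → 9.
For the second digit, +3 each step, mod 10: 9, 2, 5, 8, 1, 4, 7 → 0.
For the third digit, +2 each step, mod 10: 4, 6, 8, 0, 2, 4, 6 → 8.
So the next tag is 908.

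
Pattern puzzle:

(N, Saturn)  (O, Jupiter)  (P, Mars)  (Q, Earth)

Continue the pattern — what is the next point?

Letter goes N, O, P, Q → R (letters move forward 1 place in the alphabet).
Planet: runs backward through the planets Mercury→Neptune, so Saturn, Jupiter, Mars, Earth → Venus.
Putting it together: (R, Venus).

(R, Venus)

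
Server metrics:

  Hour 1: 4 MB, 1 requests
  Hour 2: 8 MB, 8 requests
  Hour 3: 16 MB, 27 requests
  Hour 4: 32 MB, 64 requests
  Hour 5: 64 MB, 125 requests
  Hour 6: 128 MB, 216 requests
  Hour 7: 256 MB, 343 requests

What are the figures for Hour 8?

512 MB, 512 requests

MB: 4, 8, 16, 32, 64, 128, 256 → 512 (×2 each step).
Requests goes 1, 8, 27, 64, 125, 216, 343 → 512 (perfect cubes: 1³, 2³, 3³, …).
Putting it together: 512 MB, 512 requests.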